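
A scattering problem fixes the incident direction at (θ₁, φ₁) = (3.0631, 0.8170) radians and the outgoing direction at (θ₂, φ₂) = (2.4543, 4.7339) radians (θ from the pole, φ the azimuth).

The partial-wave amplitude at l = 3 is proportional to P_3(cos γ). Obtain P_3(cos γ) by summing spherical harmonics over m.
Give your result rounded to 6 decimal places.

Addition theorem: P_3(cos γ) = (4π/7) Σ_m Y*_{lm}(Ω₁) Y_{lm}(Ω₂), m = −3…3:
  m=-3: Y*=(-0.000155, 0.000128)  Y=(-0.006871, -0.106329)  product (0.000015, 0.000016)
  m=-2: Y*=(0.000396, -0.006252)  Y=(0.317683, -0.013676)  product (0.000040, -0.001991)
  m=-1: Y*=(0.068842, 0.073337)  Y=(0.008765, 0.407401)  product (-0.029274, 0.028689)
  m=+0: Y*=(-0.732618, -0.000000)  Y=(0.003639, 0.000000)  product (-0.002666, -0.000000)
  m=+1: Y*=(-0.068842, 0.073337)  Y=(-0.008765, 0.407401)  product (-0.029274, -0.028689)
  m=+2: Y*=(0.000396, 0.006252)  Y=(0.317683, 0.013676)  product (0.000040, 0.001991)
  m=+3: Y*=(0.000155, 0.000128)  Y=(0.006871, -0.106329)  product (0.000015, -0.000016)
Σ over m = (-0.061104, 0.000000); ×(4π/7) → (-0.109694, 0.000000). Real part: -0.109694

-0.109694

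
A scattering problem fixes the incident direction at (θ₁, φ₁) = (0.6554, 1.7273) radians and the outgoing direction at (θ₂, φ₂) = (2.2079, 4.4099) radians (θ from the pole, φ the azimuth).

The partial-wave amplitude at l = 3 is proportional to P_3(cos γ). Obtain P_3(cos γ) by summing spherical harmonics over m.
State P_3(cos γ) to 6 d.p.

Expand P_3 via completeness: Σ_{m} conj(Y_{3,m}) at Ω₁ times Y_{3,m} at Ω₂ —
  [-3]  conj(Y_{3,-3})(Ω₁) = 0.04274 - 0.08424j ; Y_{3,-3}(Ω₂) = 0.17074 - 0.13343j ; Δ = -0.00394 - 0.02009j
  [-2]  conj(Y_{3,-2})(Ω₁) = -0.28635 - 0.09268j ; Y_{3,-2}(Ω₂) = 0.32309 + 0.22341j ; Δ = -0.07181 - 0.09392j
  [-1]  conj(Y_{3,-1})(Ω₁) = -0.06578 + 0.41689j ; Y_{3,-1}(Ω₂) = -0.05954 + 0.19079j ; Δ = -0.07562 - 0.03737j
  [+0]  conj(Y_{3,0})(Ω₁) = 0.04222 + 0.00000j ; Y_{3,0}(Ω₂) = 0.27319 + 0.00000j ; Δ = 0.01153 + 0.00000j
  [+1]  conj(Y_{3,1})(Ω₁) = 0.06578 + 0.41689j ; Y_{3,1}(Ω₂) = 0.05954 + 0.19079j ; Δ = -0.07562 + 0.03737j
  [+2]  conj(Y_{3,2})(Ω₁) = -0.28635 + 0.09268j ; Y_{3,2}(Ω₂) = 0.32309 - 0.22341j ; Δ = -0.07181 + 0.09392j
  [+3]  conj(Y_{3,3})(Ω₁) = -0.04274 - 0.08424j ; Y_{3,3}(Ω₂) = -0.17074 - 0.13343j ; Δ = -0.00394 + 0.02009j
Σ over m = -0.29122 + 0.00000j; ×(4π/7) → -0.52279 + 0.00000j. Real part: -0.522794

-0.522794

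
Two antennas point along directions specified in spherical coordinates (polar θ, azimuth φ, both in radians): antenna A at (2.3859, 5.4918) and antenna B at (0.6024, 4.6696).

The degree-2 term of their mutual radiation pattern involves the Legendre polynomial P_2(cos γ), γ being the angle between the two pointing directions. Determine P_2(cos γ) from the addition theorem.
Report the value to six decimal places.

Addition theorem: P_2(cos γ) = (4π/5) Σ_m Y*_{lm}(Ω₁) Y_{lm}(Ω₂), m = −2…2:
  m=-2: -0.002175-0.181656i × -0.123563-0.010600i = -0.001657+0.022469i  (running Σ = -0.001657+0.022469i)
  m=-1: -0.271018+0.274283i × -0.015429+0.360360i = -0.094659-0.101896i  (running Σ = -0.096316-0.079427i)
  m=0: +0.185786-0.000000i × +0.327004+0.000000i = +0.060753+0.000000i  (running Σ = -0.035563-0.079427i)
  m=1: +0.271018+0.274283i × +0.015429+0.360360i = -0.094659+0.101896i  (running Σ = -0.130222+0.022469i)
  m=2: -0.002175+0.181656i × -0.123563+0.010600i = -0.001657-0.022469i  (running Σ = -0.131879+0.000000i)
Accumulated sum -0.131879+0.000000i; after 4π/(2l+1) scaling, -0.331448+0.000000i ⇒ P_2 = -0.331448

-0.331448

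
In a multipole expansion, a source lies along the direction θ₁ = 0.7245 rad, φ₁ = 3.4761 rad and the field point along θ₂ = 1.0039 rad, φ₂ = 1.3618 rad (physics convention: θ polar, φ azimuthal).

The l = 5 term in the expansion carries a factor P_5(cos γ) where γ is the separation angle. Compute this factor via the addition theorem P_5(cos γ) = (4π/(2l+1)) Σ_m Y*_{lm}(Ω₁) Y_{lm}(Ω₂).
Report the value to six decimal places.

Term-by-term m-sum for l=5 (normalisation 4π/11 = 1.142397):
  m=-5: Y*=0.00603 - 0.05904j  Y=0.17148 - 0.09951j  product -0.00484 - 0.01072j
  m=-4: Y*=0.04892 + 0.20634j  Y=0.26760 + 0.29614j  product -0.04802 + 0.06970j
  m=-3: Y*=-0.21899 - 0.34371j  Y=-0.19440 + 0.26831j  product 0.13479 + 0.00806j
  m=-2: Y*=0.29833 + 0.23588j  Y=0.07981 + 0.03545j  product 0.01545 + 0.02940j
  m=-1: Y*=0.04958 + 0.01723j  Y=-0.07236 + 0.34119j  product -0.00947 + 0.01567j
  m=+0: Y*=-0.38908 + 0.00000j  Y=0.00329 + 0.00000j  product -0.00128 + 0.00000j
  m=+1: Y*=-0.04958 + 0.01723j  Y=0.07236 + 0.34119j  product -0.00947 - 0.01567j
  m=+2: Y*=0.29833 - 0.23588j  Y=0.07981 - 0.03545j  product 0.01545 - 0.02940j
  m=+3: Y*=0.21899 - 0.34371j  Y=0.19440 + 0.26831j  product 0.13479 - 0.00806j
  m=+4: Y*=0.04892 - 0.20634j  Y=0.26760 - 0.29614j  product -0.04802 - 0.06970j
  m=+5: Y*=-0.00603 - 0.05904j  Y=-0.17148 - 0.09951j  product -0.00484 + 0.01072j
Total Σ_m = 0.17455 + 0.00000j. Multiply by 1.142397: 0.19941 + 0.00000j. P_5(cos γ) = 0.199410

0.199410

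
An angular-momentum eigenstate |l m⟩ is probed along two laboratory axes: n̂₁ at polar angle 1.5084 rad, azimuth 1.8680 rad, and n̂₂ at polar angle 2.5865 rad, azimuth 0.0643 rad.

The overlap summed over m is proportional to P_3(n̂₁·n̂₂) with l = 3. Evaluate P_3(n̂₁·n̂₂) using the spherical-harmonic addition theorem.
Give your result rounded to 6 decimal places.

Addition theorem: P_3(cos γ) = (4π/7) Σ_m Y*_{lm}(Ω₁) Y_{lm}(Ω₂), m = −3…3:
  [-3]  conj(Y_{3,-3})(Ω₁) = (0.322744, -0.260556) ; Y_{3,-3}(Ω₂) = (0.059941, -0.011708) ; Δ = (0.016295, -0.019397)
  [-2]  conj(Y_{3,-2})(Ω₁) = (-0.052591, -0.035549) ; Y_{3,-2}(Ω₂) = (-0.239246, 0.030938) ; Δ = (0.013682, 0.006878)
  [-1]  conj(Y_{3,-1})(Ω₁) = (0.092622, -0.302414) ; Y_{3,-1}(Ω₂) = (0.443835, -0.028578) ; Δ = (0.032466, -0.136869)
  [+0]  conj(Y_{3,0})(Ω₁) = (-0.069357, -0.000000) ; Y_{3,0}(Ω₂) = (-0.193851, 0.000000) ; Δ = (0.013445, 0.000000)
  [+1]  conj(Y_{3,1})(Ω₁) = (-0.092622, -0.302414) ; Y_{3,1}(Ω₂) = (-0.443835, -0.028578) ; Δ = (0.032466, 0.136869)
  [+2]  conj(Y_{3,2})(Ω₁) = (-0.052591, 0.035549) ; Y_{3,2}(Ω₂) = (-0.239246, -0.030938) ; Δ = (0.013682, -0.006878)
  [+3]  conj(Y_{3,3})(Ω₁) = (-0.322744, -0.260556) ; Y_{3,3}(Ω₂) = (-0.059941, -0.011708) ; Δ = (0.016295, 0.019397)
Accumulated sum (0.138332, -0.000000); after 4π/(2l+1) scaling, (0.248333, -0.000000) ⇒ P_3 = 0.248333

0.248333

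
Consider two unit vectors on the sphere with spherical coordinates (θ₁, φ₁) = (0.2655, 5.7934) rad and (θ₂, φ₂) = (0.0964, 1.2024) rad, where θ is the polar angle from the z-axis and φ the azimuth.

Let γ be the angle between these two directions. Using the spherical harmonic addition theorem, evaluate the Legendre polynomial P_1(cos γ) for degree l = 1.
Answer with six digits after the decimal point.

0.957423

Addition theorem: P_1(cos γ) = (4π/3) Σ_m Y*_{lm}(Ω₁) Y_{lm}(Ω₂), m = −1…1:
  m=-1: (0.079997, -0.042647) × (0.011975, -0.031023) = (-0.000365, -0.002992)  (running Σ = (-0.000365, -0.002992))
  m=0: (0.471483, -0.000000) × (0.486334, 0.000000) = (0.229298, 0.000000)  (running Σ = (0.228933, -0.002992))
  m=1: (-0.079997, -0.042647) × (-0.011975, -0.031023) = (-0.000365, 0.002992)  (running Σ = (0.228568, 0.000000))
Total Σ_m = (0.228568, 0.000000). Multiply by 4.188790: (0.957423, 0.000000). P_1(cos γ) = 0.957423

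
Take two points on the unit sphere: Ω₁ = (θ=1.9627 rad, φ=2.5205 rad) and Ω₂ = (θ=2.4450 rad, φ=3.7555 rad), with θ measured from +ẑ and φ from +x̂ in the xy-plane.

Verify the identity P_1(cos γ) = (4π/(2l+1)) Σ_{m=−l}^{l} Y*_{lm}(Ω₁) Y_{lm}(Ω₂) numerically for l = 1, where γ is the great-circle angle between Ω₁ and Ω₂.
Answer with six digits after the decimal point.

Summing Y*_{l m}(θ₁,φ₁)·Y_{l m}(θ₂,φ₂) over m ∈ [−1, 1]; prefactor 4π/(2·1+1) = 4.188790:
  term(m=-1) = 0.02332 - 0.06683j   from Y*(Ω₁)=-0.25967 + 0.18581j, Y(Ω₂)=-0.18120 + 0.12770j
  term(m=+0) = 0.06994 + 0.00000j   from Y*(Ω₁)=-0.18662 + 0.00000j, Y(Ω₂)=-0.37477 + 0.00000j
  term(m=+1) = 0.02332 + 0.06683j   from Y*(Ω₁)=0.25967 + 0.18581j, Y(Ω₂)=0.18120 + 0.12770j
Σ over m = 0.11659 + 0.00000j; ×(4π/3) → 0.48836 + 0.00000j. Real part: 0.488361

0.488361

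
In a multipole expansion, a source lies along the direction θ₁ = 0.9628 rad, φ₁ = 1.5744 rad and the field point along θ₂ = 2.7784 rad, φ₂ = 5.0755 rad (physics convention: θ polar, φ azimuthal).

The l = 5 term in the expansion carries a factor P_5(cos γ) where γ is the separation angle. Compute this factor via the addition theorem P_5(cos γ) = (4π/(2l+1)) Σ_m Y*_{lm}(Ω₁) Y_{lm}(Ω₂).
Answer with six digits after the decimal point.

0.390263

Addition theorem: P_5(cos γ) = (4π/11) Σ_m Y*_{lm}(Ω₁) Y_{lm}(Ω₂), m = −5…5:
  [-5]  conj(Y_{5,-5})(Ω₁) = (-0.003115, 0.172879) ; Y_{5,-5}(Ω₂) = (0.002548, -0.000636) ; Δ = (0.000102, 0.000443)
  [-4]  conj(Y_{5,-4})(Ω₁) = (0.380487, 0.005485) ; Y_{5,-4}(Ω₂) = (-0.002580, 0.021701) ; Δ = (-0.001101, 0.008243)
  [-3]  conj(Y_{5,-3})(Ω₁) = (0.004005, -0.370458) ; Y_{5,-3}(Ω₂) = (-0.094367, -0.049304) ; Δ = (-0.018643, 0.034762)
  [-2]  conj(Y_{5,-2})(Ω₁) = (0.013767, 0.000099) ; Y_{5,-2}(Ω₂) = (0.242388, -0.215274) ; Δ = (0.003358, -0.002940)
  [-1]  conj(Y_{5,-1})(Ω₁) = (0.001262, -0.350238) ; Y_{5,-1}(Ω₂) = (0.194013, 0.510616) ; Δ = (0.179082, -0.067306)
  [+0]  conj(Y_{5,0})(Ω₁) = (-0.075703, -0.000000) ; Y_{5,0}(Ω₂) = (-0.211621, 0.000000) ; Δ = (0.016020, 0.000000)
  [+1]  conj(Y_{5,1})(Ω₁) = (-0.001262, -0.350238) ; Y_{5,1}(Ω₂) = (-0.194013, 0.510616) ; Δ = (0.179082, 0.067306)
  [+2]  conj(Y_{5,2})(Ω₁) = (0.013767, -0.000099) ; Y_{5,2}(Ω₂) = (0.242388, 0.215274) ; Δ = (0.003358, 0.002940)
  [+3]  conj(Y_{5,3})(Ω₁) = (-0.004005, -0.370458) ; Y_{5,3}(Ω₂) = (0.094367, -0.049304) ; Δ = (-0.018643, -0.034762)
  [+4]  conj(Y_{5,4})(Ω₁) = (0.380487, -0.005485) ; Y_{5,4}(Ω₂) = (-0.002580, -0.021701) ; Δ = (-0.001101, -0.008243)
  [+5]  conj(Y_{5,5})(Ω₁) = (0.003115, 0.172879) ; Y_{5,5}(Ω₂) = (-0.002548, -0.000636) ; Δ = (0.000102, -0.000443)
Total Σ_m = (0.341617, -0.000000). Multiply by 1.142397: (0.390263, -0.000000). P_5(cos γ) = 0.390263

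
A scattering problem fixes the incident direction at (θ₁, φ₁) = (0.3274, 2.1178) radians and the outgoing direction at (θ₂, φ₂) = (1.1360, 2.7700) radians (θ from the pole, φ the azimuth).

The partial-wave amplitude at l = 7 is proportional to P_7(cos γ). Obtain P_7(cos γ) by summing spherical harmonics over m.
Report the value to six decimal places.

0.301587

Addition theorem: P_7(cos γ) = (4π/15) Σ_m Y*_{lm}(Ω₁) Y_{lm}(Ω₂), m = −7…7:
  [-7]  conj(Y_{7,-7})(Ω₁) = (-0.000113, 0.000137) ; Y_{7,-7}(Ω₂) = (0.216437, -0.129869) ; Δ = (-0.000007, 0.000044)
  [-6]  conj(Y_{7,-6})(Ω₁) = (0.001940, 0.000274) ; Y_{7,-6}(Ω₂) = (-0.268503, 0.346849) ; Δ = (-0.000616, 0.000599)
  [-5]  conj(Y_{7,-5})(Ω₁) = (-0.005318, -0.012351) ; Y_{7,-5}(Ω₂) = (0.083331, -0.282162) ; Δ = (-0.003928, 0.000471)
  [-4]  conj(Y_{7,-4})(Ω₁) = (-0.037229, 0.052456) ; Y_{7,-4}(Ω₂) = (-0.012230, -0.144512) ; Δ = (0.008036, 0.004738)
  [-3]  conj(Y_{7,-3})(Ω₁) = (0.215727, 0.015172) ; Y_{7,-3}(Ω₂) = (0.152968, 0.311862) ; Δ = (0.028268, 0.069598)
  [-2]  conj(Y_{7,-2})(Ω₁) = (-0.220273, -0.426443) ; Y_{7,-2}(Ω₂) = (-0.000620, -0.000569) ; Δ = (-0.000106, 0.000390)
  [-1]  conj(Y_{7,-1})(Ω₁) = (-0.291888, 0.479298) ; Y_{7,-1}(Ω₂) = (-0.311235, -0.121287) ; Δ = (0.148978, -0.113772)
  [+0]  conj(Y_{7,0})(Ω₁) = (-0.029710, -0.000000) ; Y_{7,0}(Ω₂) = (0.042289, 0.000000) ; Δ = (-0.001256, -0.000000)
  [+1]  conj(Y_{7,1})(Ω₁) = (0.291888, 0.479298) ; Y_{7,1}(Ω₂) = (0.311235, -0.121287) ; Δ = (0.148978, 0.113772)
  [+2]  conj(Y_{7,2})(Ω₁) = (-0.220273, 0.426443) ; Y_{7,2}(Ω₂) = (-0.000620, 0.000569) ; Δ = (-0.000106, -0.000390)
  [+3]  conj(Y_{7,3})(Ω₁) = (-0.215727, 0.015172) ; Y_{7,3}(Ω₂) = (-0.152968, 0.311862) ; Δ = (0.028268, -0.069598)
  [+4]  conj(Y_{7,4})(Ω₁) = (-0.037229, -0.052456) ; Y_{7,4}(Ω₂) = (-0.012230, 0.144512) ; Δ = (0.008036, -0.004738)
  [+5]  conj(Y_{7,5})(Ω₁) = (0.005318, -0.012351) ; Y_{7,5}(Ω₂) = (-0.083331, -0.282162) ; Δ = (-0.003928, -0.000471)
  [+6]  conj(Y_{7,6})(Ω₁) = (0.001940, -0.000274) ; Y_{7,6}(Ω₂) = (-0.268503, -0.346849) ; Δ = (-0.000616, -0.000599)
  [+7]  conj(Y_{7,7})(Ω₁) = (0.000113, 0.000137) ; Y_{7,7}(Ω₂) = (-0.216437, -0.129869) ; Δ = (-0.000007, -0.000044)
Total Σ_m = (0.359993, 0.000000). Multiply by 0.837758: (0.301587, 0.000000). P_7(cos γ) = 0.301587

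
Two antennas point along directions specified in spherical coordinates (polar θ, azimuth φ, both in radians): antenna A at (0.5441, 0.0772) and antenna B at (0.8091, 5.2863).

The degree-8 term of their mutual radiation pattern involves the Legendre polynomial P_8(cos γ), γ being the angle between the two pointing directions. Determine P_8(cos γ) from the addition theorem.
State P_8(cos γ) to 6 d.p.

0.126621

Expand P_8 via completeness: Σ_{m} conj(Y_{8,m}) at Ω₁ times Y_{8,m} at Ω₂ —
  [-8]  conj(Y_{8,-8})(Ω₁) = +0.002166+0.001539i ; Y_{8,-8}(Ω₂) = -0.004683+0.038484i ; Δ = -0.000069+0.000076i
  [-7]  conj(Y_{8,-7})(Ω₁) = +0.015065+0.009039i ; Y_{8,-7}(Ω₂) = +0.113587+0.094708i ; Δ = +0.000855+0.002453i
  [-6]  conj(Y_{8,-6})(Ω₁) = +0.064666+0.032297i ; Y_{8,-6}(Ω₂) = +0.317173-0.098765i ; Δ = +0.023700+0.003857i
  [-5]  conj(Y_{8,-5})(Ω₁) = +0.191187+0.077696i ; Y_{8,-5}(Ω₂) = +0.124036-0.444650i ; Δ = +0.058262-0.075374i
  [-4]  conj(Y_{8,-4})(Ω₁) = +0.388757+0.124015i ; Y_{8,-4}(Ω₂) = -0.206838-0.233535i ; Δ = -0.051448-0.116439i
  [-3]  conj(Y_{8,-3})(Ω₁) = +0.490988+0.115791i ; Y_{8,-3}(Ω₂) = +0.121087-0.018417i ; Δ = +0.061585+0.004978i
  [-2]  conj(Y_{8,-2})(Ω₁) = +0.224029+0.034868i ; Y_{8,-2}(Ω₂) = +0.157504-0.349896i ; Δ = +0.047486-0.072895i
  [-1]  conj(Y_{8,-1})(Ω₁) = -0.309745-0.023960i ; Y_{8,-1}(Ω₂) = -0.030417-0.047049i ; Δ = +0.008294+0.015302i
  [+0]  conj(Y_{8,0})(Ω₁) = -0.344586-0.000000i ; Y_{8,0}(Ω₂) = +0.365751+0.000000i ; Δ = -0.126033-0.000000i
  [+1]  conj(Y_{8,1})(Ω₁) = +0.309745-0.023960i ; Y_{8,1}(Ω₂) = +0.030417-0.047049i ; Δ = +0.008294-0.015302i
  [+2]  conj(Y_{8,2})(Ω₁) = +0.224029-0.034868i ; Y_{8,2}(Ω₂) = +0.157504+0.349896i ; Δ = +0.047486+0.072895i
  [+3]  conj(Y_{8,3})(Ω₁) = -0.490988+0.115791i ; Y_{8,3}(Ω₂) = -0.121087-0.018417i ; Δ = +0.061585-0.004978i
  [+4]  conj(Y_{8,4})(Ω₁) = +0.388757-0.124015i ; Y_{8,4}(Ω₂) = -0.206838+0.233535i ; Δ = -0.051448+0.116439i
  [+5]  conj(Y_{8,5})(Ω₁) = -0.191187+0.077696i ; Y_{8,5}(Ω₂) = -0.124036-0.444650i ; Δ = +0.058262+0.075374i
  [+6]  conj(Y_{8,6})(Ω₁) = +0.064666-0.032297i ; Y_{8,6}(Ω₂) = +0.317173+0.098765i ; Δ = +0.023700-0.003857i
  [+7]  conj(Y_{8,7})(Ω₁) = -0.015065+0.009039i ; Y_{8,7}(Ω₂) = -0.113587+0.094708i ; Δ = +0.000855-0.002453i
  [+8]  conj(Y_{8,8})(Ω₁) = +0.002166-0.001539i ; Y_{8,8}(Ω₂) = -0.004683-0.038484i ; Δ = -0.000069-0.000076i
Total Σ_m = +0.171295-0.000000i. Multiply by 0.739198: +0.126621-0.000000i. P_8(cos γ) = 0.126621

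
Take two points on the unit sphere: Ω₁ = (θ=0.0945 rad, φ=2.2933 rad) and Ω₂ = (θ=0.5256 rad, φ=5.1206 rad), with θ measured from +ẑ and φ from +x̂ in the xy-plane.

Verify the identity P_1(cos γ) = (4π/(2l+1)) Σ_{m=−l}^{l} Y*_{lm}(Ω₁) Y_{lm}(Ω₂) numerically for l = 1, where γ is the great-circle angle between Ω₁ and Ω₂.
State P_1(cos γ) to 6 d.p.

Addition theorem: P_1(cos γ) = (4π/3) Σ_m Y*_{lm}(Ω₁) Y_{lm}(Ω₂), m = −1…1:
  term(m=-1) = -0.005374-0.001747i   from Y*(Ω₁)=-0.021558+0.024455i, Y(Ω₂)=+0.068813+0.159102i
  term(m=+0) = +0.205588+0.000000i   from Y*(Ω₁)=+0.486422-0.000000i, Y(Ω₂)=+0.422652+0.000000i
  term(m=+1) = -0.005374+0.001747i   from Y*(Ω₁)=+0.021558+0.024455i, Y(Ω₂)=-0.068813+0.159102i
Accumulated sum +0.194839+0.000000i; after 4π/(2l+1) scaling, +0.816139+0.000000i ⇒ P_1 = 0.816139

0.816139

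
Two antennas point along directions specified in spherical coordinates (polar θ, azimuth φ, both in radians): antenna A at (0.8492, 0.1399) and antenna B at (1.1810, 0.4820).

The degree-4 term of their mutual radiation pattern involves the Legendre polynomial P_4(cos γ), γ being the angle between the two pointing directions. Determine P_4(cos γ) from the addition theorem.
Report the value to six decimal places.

0.239755

Term-by-term m-sum for l=4 (normalisation 4π/9 = 1.396263):
  m=-4: (0.119139, 0.074628) × (-0.113273, -0.303508) = (0.009155, -0.044613)  (running Σ = (0.009155, -0.044613))
  m=-3: (0.319506, 0.142568) × (0.046855, -0.373499) = (0.068219, -0.112655)  (running Σ = (0.077374, -0.157268))
  m=-2: (0.372323, 0.106982) × (0.001763, -0.002539) = (0.000928, -0.000757)  (running Σ = (0.078302, -0.158025))
  m=-1: (0.012685, 0.001786) × (-0.293094, 0.153334) = (-0.003992, 0.001421)  (running Σ = (0.074310, -0.156604))
  m=0: (-0.362468, -0.000000) × (-0.063704, 0.000000) = (0.023091, 0.000000)  (running Σ = (0.097401, -0.156604))
  m=1: (-0.012685, 0.001786) × (0.293094, 0.153334) = (-0.003992, -0.001421)  (running Σ = (0.093410, -0.158025))
  m=2: (0.372323, -0.106982) × (0.001763, 0.002539) = (0.000928, 0.000757)  (running Σ = (0.094338, -0.157268))
  m=3: (-0.319506, 0.142568) × (-0.046855, -0.373499) = (0.068219, 0.112655)  (running Σ = (0.162557, -0.044613))
  m=4: (0.119139, -0.074628) × (-0.113273, 0.303508) = (0.009155, 0.044613)  (running Σ = (0.171712, -0.000000))
Accumulated sum (0.171712, -0.000000); after 4π/(2l+1) scaling, (0.239755, -0.000000) ⇒ P_4 = 0.239755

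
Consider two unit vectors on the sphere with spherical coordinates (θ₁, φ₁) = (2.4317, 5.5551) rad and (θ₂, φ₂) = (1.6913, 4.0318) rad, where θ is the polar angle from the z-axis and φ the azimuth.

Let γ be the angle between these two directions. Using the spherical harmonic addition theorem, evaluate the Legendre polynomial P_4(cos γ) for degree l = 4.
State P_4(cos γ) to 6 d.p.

0.320249

Term-by-term m-sum for l=4 (normalisation 4π/9 = 1.396263):
  m=-4: Y*=-0.07776 - 0.01815j  Y=-0.39261 + 0.17497j  product 0.03370 - 0.00648j
  m=-3: Y*=0.15130 + 0.21490j  Y=-0.13119 - 0.06680j  product -0.00549 - 0.03830j
  m=-2: Y*=0.04919 - 0.42725j  Y=0.06166 + 0.28985j  product 0.12687 - 0.01209j
  m=-1: Y*=-0.17919 + 0.15974j  Y=-0.10299 + 0.12720j  product -0.00187 - 0.03924j
  m=+0: Y*=-0.28307 + 0.00000j  Y=0.27227 + 0.00000j  product -0.07707 + 0.00000j
  m=+1: Y*=0.17919 + 0.15974j  Y=0.10299 + 0.12720j  product -0.00187 + 0.03924j
  m=+2: Y*=0.04919 + 0.42725j  Y=0.06166 - 0.28985j  product 0.12687 + 0.01209j
  m=+3: Y*=-0.15130 + 0.21490j  Y=0.13119 - 0.06680j  product -0.00549 + 0.03830j
  m=+4: Y*=-0.07776 + 0.01815j  Y=-0.39261 - 0.17497j  product 0.03370 + 0.00648j
Σ over m = 0.22936 + 0.00000j; ×(4π/9) → 0.32025 + 0.00000j. Real part: 0.320249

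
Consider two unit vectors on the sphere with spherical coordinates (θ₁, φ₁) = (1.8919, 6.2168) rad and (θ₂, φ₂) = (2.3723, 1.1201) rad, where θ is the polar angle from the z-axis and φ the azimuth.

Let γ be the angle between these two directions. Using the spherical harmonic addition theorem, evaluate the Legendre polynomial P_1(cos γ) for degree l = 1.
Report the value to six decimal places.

Expand P_1 via completeness: Σ_{m} conj(Y_{1,m}) at Ω₁ times Y_{1,m} at Ω₂ —
  [-1]  conj(Y_{1,-1})(Ω₁) = (0.327113, -0.021747) ; Y_{1,-1}(Ω₂) = (0.104688, -0.216336) ; Δ = (0.029540, -0.073043)
  [+0]  conj(Y_{1,0})(Ω₁) = (-0.154210, -0.000000) ; Y_{1,0}(Ω₂) = (-0.351013, 0.000000) ; Δ = (0.054130, 0.000000)
  [+1]  conj(Y_{1,1})(Ω₁) = (-0.327113, -0.021747) ; Y_{1,1}(Ω₂) = (-0.104688, -0.216336) ; Δ = (0.029540, 0.073043)
Total Σ_m = (0.113210, 0.000000). Multiply by 4.188790: (0.474213, 0.000000). P_1(cos γ) = 0.474213

0.474213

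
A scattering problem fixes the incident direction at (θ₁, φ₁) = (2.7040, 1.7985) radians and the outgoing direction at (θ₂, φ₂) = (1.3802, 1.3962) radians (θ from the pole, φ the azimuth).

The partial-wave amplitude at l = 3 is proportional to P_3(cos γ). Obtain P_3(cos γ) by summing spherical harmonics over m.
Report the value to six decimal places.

-0.293334

Addition theorem: P_3(cos γ) = (4π/7) Σ_m Y*_{lm}(Ω₁) Y_{lm}(Ω₂), m = −3…3:
  [-3]  conj(Y_{3,-3})(Ω₁) = (0.020040, -0.024625) ; Y_{3,-3}(Ω₂) = (-0.197548, 0.342013) ; Δ = (0.004463, 0.011719)
  [-2]  conj(Y_{3,-2})(Ω₁) = (0.149287, 0.073112) ; Y_{3,-2}(Ω₂) = (-0.175396, -0.063864) ; Δ = (-0.021515, -0.022358)
  [-1]  conj(Y_{3,-1})(Ω₁) = (-0.095904, 0.413874) ; Y_{3,-1}(Ω₂) = (-0.045232, 0.256426) ; Δ = (-0.101790, -0.043312)
  [+0]  conj(Y_{3,0})(Ω₁) = (-0.372537, -0.000000) ; Y_{3,0}(Ω₂) = (-0.199402, 0.000000) ; Δ = (0.074285, 0.000000)
  [+1]  conj(Y_{3,1})(Ω₁) = (0.095904, 0.413874) ; Y_{3,1}(Ω₂) = (0.045232, 0.256426) ; Δ = (-0.101790, 0.043312)
  [+2]  conj(Y_{3,2})(Ω₁) = (0.149287, -0.073112) ; Y_{3,2}(Ω₂) = (-0.175396, 0.063864) ; Δ = (-0.021515, 0.022358)
  [+3]  conj(Y_{3,3})(Ω₁) = (-0.020040, -0.024625) ; Y_{3,3}(Ω₂) = (0.197548, 0.342013) ; Δ = (0.004463, -0.011719)
Accumulated sum (-0.163399, 0.000000); after 4π/(2l+1) scaling, (-0.293334, 0.000000) ⇒ P_3 = -0.293334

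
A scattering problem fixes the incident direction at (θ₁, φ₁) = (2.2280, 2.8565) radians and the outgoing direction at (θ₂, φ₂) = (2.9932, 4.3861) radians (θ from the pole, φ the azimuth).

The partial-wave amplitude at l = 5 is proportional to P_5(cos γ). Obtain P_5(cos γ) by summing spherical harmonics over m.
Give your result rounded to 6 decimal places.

Expand P_5 via completeness: Σ_{m} conj(Y_{5,m}) at Ω₁ times Y_{5,m} at Ω₂ —
  m=-5: -0.020907+0.142841i × -0.000033-0.000002i = +0.000001-0.000005i  (running Σ = +0.000001-0.000005i)
  m=-4: -0.146984+0.320132i × -0.000182-0.000669i = +0.000241+0.000040i  (running Σ = +0.000242+0.000035i)
  m=-3: -0.265646+0.305632i × +0.007240-0.004868i = -0.000436+0.003506i  (running Σ = -0.000194+0.003541i)
  m=-2: -0.065345+0.041901i × +0.056312+0.043038i = -0.005483-0.000453i  (running Σ = -0.005677+0.003089i)
  m=-1: +0.316320-0.092706i × -0.112287+0.331835i = -0.004756+0.115376i  (running Σ = -0.010432+0.118464i)
  m=0: +0.167868-0.000000i × -0.787215+0.000000i = -0.132148+0.000000i  (running Σ = -0.142581+0.118464i)
  m=1: -0.316320-0.092706i × +0.112287+0.331835i = -0.004756-0.115376i  (running Σ = -0.147336+0.003089i)
  m=2: -0.065345-0.041901i × +0.056312-0.043038i = -0.005483+0.000453i  (running Σ = -0.152819+0.003541i)
  m=3: +0.265646+0.305632i × -0.007240-0.004868i = -0.000436-0.003506i  (running Σ = -0.153255+0.000035i)
  m=4: -0.146984-0.320132i × -0.000182+0.000669i = +0.000241-0.000040i  (running Σ = -0.153014-0.000005i)
  m=5: +0.020907+0.142841i × +0.000033-0.000002i = +0.000001+0.000005i  (running Σ = -0.153013+0.000000i)
Total Σ_m = -0.153013+0.000000i. Multiply by 1.142397: -0.174802+0.000000i. P_5(cos γ) = -0.174802

-0.174802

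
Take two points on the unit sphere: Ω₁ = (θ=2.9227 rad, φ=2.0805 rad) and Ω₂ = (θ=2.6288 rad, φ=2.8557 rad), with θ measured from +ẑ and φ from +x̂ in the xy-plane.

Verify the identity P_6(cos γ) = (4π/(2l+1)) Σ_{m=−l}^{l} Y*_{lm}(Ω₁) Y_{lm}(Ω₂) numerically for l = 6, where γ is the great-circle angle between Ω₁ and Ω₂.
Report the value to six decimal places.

Term-by-term m-sum for l=6 (normalisation 4π/13 = 0.966644):
  m=-6: Y*=+0.000050-0.000004i  Y=-0.000970+0.006667i  product -0.000000+0.000000i
  m=-5: Y*=+0.000441+0.000654i  Y=+0.005839+0.041036i  product -0.000024+0.000022i
  m=-4: Y*=-0.003393+0.006713i  Y=+0.062972+0.138318i  product -0.001142-0.000047i
  m=-3: Y*=-0.048666+0.002030i  Y=+0.234699+0.271339i  product -0.011973-0.012729i
  m=-2: Y*=-0.111108-0.180658i  Y=+0.419171+0.269733i  product +0.002156-0.105696i
  m=-1: Y*=+0.271660-0.486001i  Y=+0.210659+0.061922i  product +0.087322-0.085559i
  m=+0: Y*=+0.565413-0.000000i  Y=-0.366095+0.000000i  product -0.206995+0.000000i
  m=+1: Y*=-0.271660-0.486001i  Y=-0.210659+0.061922i  product +0.087322+0.085559i
  m=+2: Y*=-0.111108+0.180658i  Y=+0.419171-0.269733i  product +0.002156+0.105696i
  m=+3: Y*=+0.048666+0.002030i  Y=-0.234699+0.271339i  product -0.011973+0.012729i
  m=+4: Y*=-0.003393-0.006713i  Y=+0.062972-0.138318i  product -0.001142+0.000047i
  m=+5: Y*=-0.000441+0.000654i  Y=-0.005839+0.041036i  product -0.000024-0.000022i
  m=+6: Y*=+0.000050+0.000004i  Y=-0.000970-0.006667i  product -0.000000-0.000000i
Total Σ_m = -0.054317-0.000000i. Multiply by 0.966644: -0.052505-0.000000i. P_6(cos γ) = -0.052505

-0.052505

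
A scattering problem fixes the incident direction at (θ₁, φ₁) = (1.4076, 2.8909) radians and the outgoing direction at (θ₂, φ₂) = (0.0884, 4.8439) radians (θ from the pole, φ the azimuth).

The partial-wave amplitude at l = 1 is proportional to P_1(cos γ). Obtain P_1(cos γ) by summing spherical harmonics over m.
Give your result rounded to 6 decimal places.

0.129349

Term-by-term m-sum for l=1 (normalisation 4π/3 = 4.188790):
  [-1]  conj(Y_{1,-1})(Ω₁) = -0.330247+0.084570i ; Y_{1,-1}(Ω₂) = +0.004000+0.030239i ; Δ = -0.003878-0.009648i
  [+0]  conj(Y_{1,0})(Ω₁) = +0.079385-0.000000i ; Y_{1,0}(Ω₂) = +0.486695+0.000000i ; Δ = +0.038636+0.000000i
  [+1]  conj(Y_{1,1})(Ω₁) = +0.330247+0.084570i ; Y_{1,1}(Ω₂) = -0.004000+0.030239i ; Δ = -0.003878+0.009648i
Σ over m = +0.030880+0.000000i; ×(4π/3) → +0.129349+0.000000i. Real part: 0.129349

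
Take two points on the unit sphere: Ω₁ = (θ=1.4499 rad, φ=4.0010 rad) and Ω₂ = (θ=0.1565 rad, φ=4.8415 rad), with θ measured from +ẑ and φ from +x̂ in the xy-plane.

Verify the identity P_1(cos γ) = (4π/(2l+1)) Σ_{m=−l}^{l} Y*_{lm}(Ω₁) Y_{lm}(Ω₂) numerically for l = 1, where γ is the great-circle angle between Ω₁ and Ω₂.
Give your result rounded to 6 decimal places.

0.222343

Expand P_1 via completeness: Σ_{m} conj(Y_{1,m}) at Ω₁ times Y_{1,m} at Ω₂ —
  m=-1: -0.223922-0.259786i × +0.006933+0.053401i = +0.012320-0.013759i  (running Σ = +0.012320-0.013759i)
  m=0: +0.058926-0.000000i × +0.482631+0.000000i = +0.028440+0.000000i  (running Σ = +0.040760-0.013759i)
  m=1: +0.223922-0.259786i × -0.006933+0.053401i = +0.012320+0.013759i  (running Σ = +0.053081+0.000000i)
Total Σ_m = +0.053081+0.000000i. Multiply by 4.188790: +0.222343+0.000000i. P_1(cos γ) = 0.222343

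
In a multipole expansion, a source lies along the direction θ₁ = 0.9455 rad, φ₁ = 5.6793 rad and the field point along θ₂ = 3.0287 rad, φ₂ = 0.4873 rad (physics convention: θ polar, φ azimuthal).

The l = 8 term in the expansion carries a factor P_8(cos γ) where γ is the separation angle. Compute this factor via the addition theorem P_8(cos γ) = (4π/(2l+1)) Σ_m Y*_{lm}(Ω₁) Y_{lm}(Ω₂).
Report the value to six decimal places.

0.041642

Term-by-term m-sum for l=8 (normalisation 4π/17 = 0.739198):
  m=-8: +0.011398+0.095580i × -0.000000+0.000000i = -0.000000-0.000000i  (running Σ = -0.000000-0.000000i)
  m=-7: -0.129638+0.245885i × +0.000000-0.000000i = -0.000000+0.000000i  (running Σ = -0.000000+0.000000i)
  m=-6: -0.392262+0.205074i × -0.000010-0.000002i = +0.000005-0.000001i  (running Σ = +0.000005-0.000001i)
  m=-5: -0.354113-0.043477i × +0.000132+0.000112i = -0.000042-0.000045i  (running Σ = -0.000037-0.000047i)
  m=-4: +0.030377+0.026970i × -0.000779-0.001959i = +0.000029-0.000081i  (running Σ = -0.000008-0.000127i)
  m=-3: +0.086452+0.351963i × -0.002069+0.018929i = -0.006841+0.000908i  (running Σ = -0.006849+0.000781i)
  m=-2: -0.054866+0.144438i × +0.068521-0.100979i = +0.010826+0.015437i  (running Σ = +0.003976+0.016218i)
  m=-1: +0.245780-0.169552i × -0.438363+0.232299i = -0.068354+0.131420i  (running Σ = -0.064377+0.147638i)
  m=0: +0.203155-0.000000i × +0.911070+0.000000i = +0.185089+0.000000i  (running Σ = +0.120711+0.147638i)
  m=1: -0.245780-0.169552i × +0.438363+0.232299i = -0.068354-0.131420i  (running Σ = +0.052358+0.016218i)
  m=2: -0.054866-0.144438i × +0.068521+0.100979i = +0.010826-0.015437i  (running Σ = +0.063183+0.000781i)
  m=3: -0.086452+0.351963i × +0.002069+0.018929i = -0.006841-0.000908i  (running Σ = +0.056342-0.000127i)
  m=4: +0.030377-0.026970i × -0.000779+0.001959i = +0.000029+0.000081i  (running Σ = +0.056371-0.000047i)
  m=5: +0.354113-0.043477i × -0.000132+0.000112i = -0.000042+0.000045i  (running Σ = +0.056329-0.000001i)
  m=6: -0.392262-0.205074i × -0.000010+0.000002i = +0.000005+0.000001i  (running Σ = +0.056334+0.000000i)
  m=7: +0.129638+0.245885i × -0.000000-0.000000i = -0.000000-0.000000i  (running Σ = +0.056334-0.000000i)
  m=8: +0.011398-0.095580i × -0.000000-0.000000i = -0.000000+0.000000i  (running Σ = +0.056334-0.000000i)
Accumulated sum +0.056334-0.000000i; after 4π/(2l+1) scaling, +0.041642-0.000000i ⇒ P_8 = 0.041642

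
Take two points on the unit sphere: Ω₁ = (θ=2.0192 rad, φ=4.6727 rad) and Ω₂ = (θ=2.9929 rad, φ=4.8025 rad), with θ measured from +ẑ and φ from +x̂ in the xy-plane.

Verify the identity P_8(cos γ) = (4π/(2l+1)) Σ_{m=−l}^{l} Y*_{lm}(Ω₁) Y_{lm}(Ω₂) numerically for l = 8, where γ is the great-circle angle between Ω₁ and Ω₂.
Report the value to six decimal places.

0.106187

Summing Y*_{l m}(θ₁,φ₁)·Y_{l m}(θ₂,φ₂) over m ∈ [−8, 8]; prefactor 4π/(2·8+1) = 0.739198:
  m=-8: +0.212931-0.069976i × +0.000000-0.000000i = +0.000000-0.000000i  (running Σ = +0.000000-0.000000i)
  m=-7: -0.118293-0.414774i × +0.000002+0.000003i = +0.000001-0.000001i  (running Σ = +0.000001-0.000001i)
  m=-6: -0.356344+0.086499i × -0.000047+0.000028i = +0.000014-0.000014i  (running Σ = +0.000015-0.000015i)
  m=-5: -0.007467-0.037133i × -0.000292-0.000603i = -0.000020+0.000015i  (running Σ = -0.000005+0.000000i)
  m=-4: -0.350359+0.056094i × +0.005756-0.002169i = -0.001895+0.001083i  (running Σ = -0.001900+0.001083i)
  m=-3: +0.016753+0.140039i × +0.011159+0.040268i = -0.005452+0.002237i  (running Σ = -0.007352+0.003320i)
  m=-2: -0.287290+0.022852i × -0.196906+0.035876i = +0.055749-0.014807i  (running Σ = +0.048397-0.011486i)
  m=-1: +0.008064+0.203075i × -0.053833-0.595785i = +0.120555-0.015737i  (running Σ = +0.168952-0.027223i)
  m=0: -0.261121-0.000000i × +0.743918+0.000000i = -0.194252-0.000000i  (running Σ = -0.025300-0.027223i)
  m=1: -0.008064+0.203075i × +0.053833-0.595785i = +0.120555+0.015737i  (running Σ = +0.095255-0.011486i)
  m=2: -0.287290-0.022852i × -0.196906-0.035876i = +0.055749+0.014807i  (running Σ = +0.151004+0.003320i)
  m=3: -0.016753+0.140039i × -0.011159+0.040268i = -0.005452-0.002237i  (running Σ = +0.145552+0.001083i)
  m=4: -0.350359-0.056094i × +0.005756+0.002169i = -0.001895-0.001083i  (running Σ = +0.143657+0.000000i)
  m=5: +0.007467-0.037133i × +0.000292-0.000603i = -0.000020-0.000015i  (running Σ = +0.143637-0.000015i)
  m=6: -0.356344-0.086499i × -0.000047-0.000028i = +0.000014+0.000014i  (running Σ = +0.143651-0.000001i)
  m=7: +0.118293-0.414774i × -0.000002+0.000003i = +0.000001+0.000001i  (running Σ = +0.143652-0.000000i)
  m=8: +0.212931+0.069976i × +0.000000+0.000000i = +0.000000+0.000000i  (running Σ = +0.143652+0.000000i)
Σ over m = +0.143652+0.000000i; ×(4π/17) → +0.106187+0.000000i. Real part: 0.106187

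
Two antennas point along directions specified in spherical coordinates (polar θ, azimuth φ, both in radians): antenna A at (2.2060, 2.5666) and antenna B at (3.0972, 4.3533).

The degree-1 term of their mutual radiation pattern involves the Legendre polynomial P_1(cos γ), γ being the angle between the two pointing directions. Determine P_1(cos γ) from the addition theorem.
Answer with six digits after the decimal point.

0.585104

Addition theorem: P_1(cos γ) = (4π/3) Σ_m Y*_{lm}(Ω₁) Y_{lm}(Ω₂), m = −1…1:
  m=-1: -0.233385+0.151242i × -0.005388+0.014354i = -0.000913-0.004165i  (running Σ = -0.000913-0.004165i)
  m=0: -0.289908-0.000000i × -0.488121+0.000000i = +0.141510+0.000000i  (running Σ = +0.140597-0.004165i)
  m=1: +0.233385+0.151242i × +0.005388+0.014354i = -0.000913+0.004165i  (running Σ = +0.139683+0.000000i)
Accumulated sum +0.139683+0.000000i; after 4π/(2l+1) scaling, +0.585104+0.000000i ⇒ P_1 = 0.585104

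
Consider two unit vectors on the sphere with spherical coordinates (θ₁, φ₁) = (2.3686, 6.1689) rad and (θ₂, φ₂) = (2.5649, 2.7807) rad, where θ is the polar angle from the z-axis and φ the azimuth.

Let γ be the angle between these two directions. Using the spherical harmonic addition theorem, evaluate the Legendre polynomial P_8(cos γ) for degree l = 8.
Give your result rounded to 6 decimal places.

Addition theorem: P_8(cos γ) = (4π/17) Σ_m Y*_{lm}(Ω₁) Y_{lm}(Ω₂), m = −8…8:
  m=-8: Y*=+0.017783-0.023078i  Y=-0.003897+0.001014i  product -0.000046+0.000108i
  m=-7: Y*=-0.083233+0.085700i  Y=-0.020221+0.014294i  product +0.000458-0.002923i
  m=-6: Y*=+0.225809-0.184746i  Y=-0.052861+0.078176i  product +0.002506+0.027419i
  m=-5: Y*=-0.380890+0.244906i  Y=-0.057357+0.240982i  product -0.037171-0.105835i
  m=-4: Y*=+0.342358-0.168404i  Y=+0.056248+0.439726i  product +0.093309+0.141071i
  m=-3: Y*=+0.016590-0.005922i  Y=+0.221953+0.418012i  product +0.006157+0.005620i
  m=-2: Y*=-0.367307+0.085449i  Y=+0.086101+0.075789i  product -0.038102-0.020481i
  m=-1: Y*=+0.166627-0.019126i  Y=-0.351078-0.132505i  product -0.061034-0.015364i
  m=+0: Y*=+0.331315-0.000000i  Y=-0.249080+0.000000i  product -0.082524+0.000000i
  m=+1: Y*=-0.166627-0.019126i  Y=+0.351078-0.132505i  product -0.061034+0.015364i
  m=+2: Y*=-0.367307-0.085449i  Y=+0.086101-0.075789i  product -0.038102+0.020481i
  m=+3: Y*=-0.016590-0.005922i  Y=-0.221953+0.418012i  product +0.006157-0.005620i
  m=+4: Y*=+0.342358+0.168404i  Y=+0.056248-0.439726i  product +0.093309-0.141071i
  m=+5: Y*=+0.380890+0.244906i  Y=+0.057357+0.240982i  product -0.037171+0.105835i
  m=+6: Y*=+0.225809+0.184746i  Y=-0.052861-0.078176i  product +0.002506-0.027419i
  m=+7: Y*=+0.083233+0.085700i  Y=+0.020221+0.014294i  product +0.000458+0.002923i
  m=+8: Y*=+0.017783+0.023078i  Y=-0.003897-0.001014i  product -0.000046-0.000108i
Accumulated sum -0.150368-0.000000i; after 4π/(2l+1) scaling, -0.111152-0.000000i ⇒ P_8 = -0.111152

-0.111152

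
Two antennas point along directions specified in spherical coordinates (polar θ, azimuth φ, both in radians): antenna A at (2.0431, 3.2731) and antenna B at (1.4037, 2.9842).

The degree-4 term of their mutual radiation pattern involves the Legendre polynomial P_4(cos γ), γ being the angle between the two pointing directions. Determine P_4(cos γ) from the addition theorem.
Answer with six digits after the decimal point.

Summing Y*_{l m}(θ₁,φ₁)·Y_{l m}(θ₂,φ₂) over m ∈ [−4, 4]; prefactor 4π/(2·4+1) = 1.396263:
  [-4]  conj(Y_{4,-4})(Ω₁) = (0.240683, 0.139739) ; Y_{4,-4}(Ω₂) = (0.338175, 0.246346) ; Δ = (0.046969, 0.106548)
  [-3]  conj(Y_{4,-3})(Ω₁) = (0.371249, 0.154570) ; Y_{4,-3}(Ω₂) = (-0.177760, -0.090783) ; Δ = (-0.051961, -0.061179)
  [-2]  conj(Y_{4,-2})(Ω₁) = (0.114963, 0.030954) ; Y_{4,-2}(Ω₂) = (-0.249398, -0.081207) ; Δ = (-0.026158, -0.017056)
  [-1]  conj(Y_{4,-1})(Ω₁) = (-0.294744, -0.038986) ; Y_{4,-1}(Ω₂) = (0.215048, 0.034129) ; Δ = (-0.062054, -0.018443)
  [+0]  conj(Y_{4,0})(Ω₁) = (-0.180873, -0.000000) ; Y_{4,0}(Ω₂) = (0.232402, 0.000000) ; Δ = (-0.042035, -0.000000)
  [+1]  conj(Y_{4,1})(Ω₁) = (0.294744, -0.038986) ; Y_{4,1}(Ω₂) = (-0.215048, 0.034129) ; Δ = (-0.062054, 0.018443)
  [+2]  conj(Y_{4,2})(Ω₁) = (0.114963, -0.030954) ; Y_{4,2}(Ω₂) = (-0.249398, 0.081207) ; Δ = (-0.026158, 0.017056)
  [+3]  conj(Y_{4,3})(Ω₁) = (-0.371249, 0.154570) ; Y_{4,3}(Ω₂) = (0.177760, -0.090783) ; Δ = (-0.051961, 0.061179)
  [+4]  conj(Y_{4,4})(Ω₁) = (0.240683, -0.139739) ; Y_{4,4}(Ω₂) = (0.338175, -0.246346) ; Δ = (0.046969, -0.106548)
Total Σ_m = (-0.228442, 0.000000). Multiply by 1.396263: (-0.318965, 0.000000). P_4(cos γ) = -0.318965

-0.318965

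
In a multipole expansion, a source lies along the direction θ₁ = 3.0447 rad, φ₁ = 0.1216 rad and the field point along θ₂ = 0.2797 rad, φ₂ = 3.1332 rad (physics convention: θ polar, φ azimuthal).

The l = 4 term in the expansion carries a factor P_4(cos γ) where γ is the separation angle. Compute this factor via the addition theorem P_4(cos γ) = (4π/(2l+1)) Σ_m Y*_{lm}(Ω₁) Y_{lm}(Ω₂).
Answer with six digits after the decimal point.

Term-by-term m-sum for l=4 (normalisation 4π/9 = 1.396263):
  m=-4: Y*=+0.000034+0.000018i  Y=+0.002569+0.000086i  product +0.000000+0.000000i
  m=-3: Y*=-0.001054-0.000402i  Y=-0.025304-0.000637i  product +0.000026+0.000011i
  m=-2: Y*=+0.018033+0.004474i  Y=+0.139349+0.002339i  product +0.002502+0.000666i
  m=-1: Y*=-0.177902-0.021740i  Y=-0.435130-0.003652i  product +0.077331+0.010109i
  m=+0: Y*=+0.807007-0.000000i  Y=+0.545300+0.000000i  product +0.440061+0.000000i
  m=+1: Y*=+0.177902-0.021740i  Y=+0.435130-0.003652i  product +0.077331-0.010109i
  m=+2: Y*=+0.018033-0.004474i  Y=+0.139349-0.002339i  product +0.002502-0.000666i
  m=+3: Y*=+0.001054-0.000402i  Y=+0.025304-0.000637i  product +0.000026-0.000011i
  m=+4: Y*=+0.000034-0.000018i  Y=+0.002569-0.000086i  product +0.000000-0.000000i
Σ over m = +0.599781-0.000000i; ×(4π/9) → +0.837452-0.000000i. Real part: 0.837452

0.837452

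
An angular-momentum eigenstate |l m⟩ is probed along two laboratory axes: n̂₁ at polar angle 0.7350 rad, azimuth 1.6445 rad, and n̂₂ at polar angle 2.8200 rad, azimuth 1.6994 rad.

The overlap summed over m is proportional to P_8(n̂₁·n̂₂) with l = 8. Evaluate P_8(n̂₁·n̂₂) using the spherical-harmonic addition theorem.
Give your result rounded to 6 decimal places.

Summing Y*_{l m}(θ₁,φ₁)·Y_{l m}(θ₂,φ₂) over m ∈ [−8, 8]; prefactor 4π/(2·8+1) = 0.739198:
  term(m=-8) = 0.00000 - 0.00000j   from Y*(Ω₁)=0.01752 + 0.01172j, Y(Ω₂)=0.00003 - 0.00004j
  term(m=-7) = -0.00005 + 0.00002j   from Y*(Ω₁)=0.04601 - 0.08113j, Y(Ω₂)=-0.00048 - 0.00038j
  term(m=-6) = 0.00110 - 0.00038j   from Y*(Ω₁)=-0.22444 - 0.10627j, Y(Ω₂)=-0.00336 + 0.00327j
  term(m=-5) = -0.01057 + 0.00298j   from Y*(Ω₁)=-0.15484 + 0.40098j, Y(Ω₂)=0.01533 + 0.02045j
  term(m=-4) = 0.04350 - 0.00971j   from Y*(Ω₁)=0.41740 + 0.12675j, Y(Ω₂)=0.08895 - 0.05027j
  term(m=-3) = -0.02839 + 0.00472j   from Y*(Ω₁)=0.02155 - 0.09585j, Y(Ω₂)=-0.11023 - 0.27140j
  term(m=-2) = -0.18415 + 0.02030j   from Y*(Ω₁)=0.33202 + 0.04930j, Y(Ω₂)=-0.53380 + 0.14041j
  term(m=-1) = 0.13834 - 0.00760j   from Y*(Ω₁)=0.02010 - 0.27218j, Y(Ω₂)=0.06510 + 0.50345j
  term(m=+0) = -0.04809 + 0.00000j   from Y*(Ω₁)=0.25980 + 0.00000j, Y(Ω₂)=-0.18509 + 0.00000j
  term(m=+1) = 0.13834 + 0.00760j   from Y*(Ω₁)=-0.02010 - 0.27218j, Y(Ω₂)=-0.06510 + 0.50345j
  term(m=+2) = -0.18415 - 0.02030j   from Y*(Ω₁)=0.33202 - 0.04930j, Y(Ω₂)=-0.53380 - 0.14041j
  term(m=+3) = -0.02839 - 0.00472j   from Y*(Ω₁)=-0.02155 - 0.09585j, Y(Ω₂)=0.11023 - 0.27140j
  term(m=+4) = 0.04350 + 0.00971j   from Y*(Ω₁)=0.41740 - 0.12675j, Y(Ω₂)=0.08895 + 0.05027j
  term(m=+5) = -0.01057 - 0.00298j   from Y*(Ω₁)=0.15484 + 0.40098j, Y(Ω₂)=-0.01533 + 0.02045j
  term(m=+6) = 0.00110 + 0.00038j   from Y*(Ω₁)=-0.22444 + 0.10627j, Y(Ω₂)=-0.00336 - 0.00327j
  term(m=+7) = -0.00005 - 0.00002j   from Y*(Ω₁)=-0.04601 - 0.08113j, Y(Ω₂)=0.00048 - 0.00038j
  term(m=+8) = 0.00000 + 0.00000j   from Y*(Ω₁)=0.01752 - 0.01172j, Y(Ω₂)=0.00003 + 0.00004j
Accumulated sum -0.12855 + 0.00000j; after 4π/(2l+1) scaling, -0.09503 + 0.00000j ⇒ P_8 = -0.095027

-0.095027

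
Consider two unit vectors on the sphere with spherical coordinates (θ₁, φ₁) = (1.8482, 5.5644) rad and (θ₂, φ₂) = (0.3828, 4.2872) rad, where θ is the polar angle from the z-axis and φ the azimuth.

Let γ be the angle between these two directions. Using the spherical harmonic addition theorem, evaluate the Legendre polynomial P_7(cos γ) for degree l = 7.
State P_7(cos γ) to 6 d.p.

Expand P_7 via completeness: Σ_{m} conj(Y_{7,m}) at Ω₁ times Y_{7,m} at Ω₂ —
  m=-7: +0.119411+0.361413i × +0.000083+0.000500i = -0.000171+0.000090i  (running Σ = -0.000171+0.000090i)
  m=-6: +0.157800-0.373569i × +0.003915-0.002624i = -0.000362-0.001877i  (running Σ = -0.000533-0.001787i)
  m=-5: +0.006793-0.003301i × -0.023094-0.014323i = -0.000204-0.000021i  (running Σ = -0.000737-0.001808i)
  m=-4: -0.335930-0.091689i × -0.014057+0.107558i = +0.014584-0.034843i  (running Σ = +0.013847-0.036651i)
  m=-3: +0.062314+0.093968i × +0.287322-0.087379i = +0.026115+0.021554i  (running Σ = +0.039962-0.015097i)
  m=-2: -0.039772+0.296762i × -0.350363-0.399133i = +0.132382-0.088100i  (running Σ = +0.172344-0.103197i)
  m=-1: +0.116582-0.102000i × -0.176947+0.390775i = +0.019230+0.063606i  (running Σ = +0.191574-0.039591i)
  m=0: +0.282231-0.000000i × -0.236802+0.000000i = -0.066833+0.000000i  (running Σ = +0.124741-0.039591i)
  m=1: -0.116582-0.102000i × +0.176947+0.390775i = +0.019230-0.063606i  (running Σ = +0.143971-0.103197i)
  m=2: -0.039772-0.296762i × -0.350363+0.399133i = +0.132382+0.088100i  (running Σ = +0.276354-0.015097i)
  m=3: -0.062314+0.093968i × -0.287322-0.087379i = +0.026115-0.021554i  (running Σ = +0.302469-0.036651i)
  m=4: -0.335930+0.091689i × -0.014057-0.107558i = +0.014584+0.034843i  (running Σ = +0.317053-0.001808i)
  m=5: -0.006793-0.003301i × +0.023094-0.014323i = -0.000204+0.000021i  (running Σ = +0.316849-0.001787i)
  m=6: +0.157800+0.373569i × +0.003915+0.002624i = -0.000362+0.001877i  (running Σ = +0.316486+0.000090i)
  m=7: -0.119411+0.361413i × -0.000083+0.000500i = -0.000171-0.000090i  (running Σ = +0.316316-0.000000i)
Accumulated sum +0.316316-0.000000i; after 4π/(2l+1) scaling, +0.264996-0.000000i ⇒ P_7 = 0.264996

0.264996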